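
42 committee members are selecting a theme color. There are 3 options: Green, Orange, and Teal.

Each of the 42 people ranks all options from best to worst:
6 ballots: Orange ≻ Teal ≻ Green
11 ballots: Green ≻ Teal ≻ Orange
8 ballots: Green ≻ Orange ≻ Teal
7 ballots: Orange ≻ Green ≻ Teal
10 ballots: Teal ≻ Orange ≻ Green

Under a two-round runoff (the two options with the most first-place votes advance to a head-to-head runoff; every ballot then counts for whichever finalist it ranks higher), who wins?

Round 1 first-place votes: Green 19, Orange 13, Teal 10. Green and Orange advance.
Runoff: Green is ranked above Orange on 19 ballots, Orange above Green on 23.

Orange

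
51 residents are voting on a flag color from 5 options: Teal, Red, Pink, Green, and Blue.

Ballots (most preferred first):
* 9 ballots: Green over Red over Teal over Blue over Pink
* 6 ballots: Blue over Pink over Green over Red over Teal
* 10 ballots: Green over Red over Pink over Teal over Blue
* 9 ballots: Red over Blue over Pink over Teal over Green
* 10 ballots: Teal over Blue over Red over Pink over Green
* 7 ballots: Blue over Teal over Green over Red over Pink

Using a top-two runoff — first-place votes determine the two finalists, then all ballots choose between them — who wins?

Round 1 first-place votes: Teal 10, Red 9, Pink 0, Green 19, Blue 13. Green and Blue advance.
Runoff: Green is ranked above Blue on 19 ballots, Blue above Green on 32.

Blue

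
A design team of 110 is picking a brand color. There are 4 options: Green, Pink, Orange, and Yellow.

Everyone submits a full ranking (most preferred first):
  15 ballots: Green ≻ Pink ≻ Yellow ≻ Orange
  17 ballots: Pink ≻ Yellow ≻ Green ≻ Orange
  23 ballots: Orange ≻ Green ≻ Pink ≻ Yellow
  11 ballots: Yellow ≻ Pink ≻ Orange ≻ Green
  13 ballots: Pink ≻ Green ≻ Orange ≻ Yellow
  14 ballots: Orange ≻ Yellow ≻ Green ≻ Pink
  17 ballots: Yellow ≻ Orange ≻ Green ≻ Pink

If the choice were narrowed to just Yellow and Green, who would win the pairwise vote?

Yellow

Yellow is ranked above Green on 59 ballots; Green above Yellow on 51.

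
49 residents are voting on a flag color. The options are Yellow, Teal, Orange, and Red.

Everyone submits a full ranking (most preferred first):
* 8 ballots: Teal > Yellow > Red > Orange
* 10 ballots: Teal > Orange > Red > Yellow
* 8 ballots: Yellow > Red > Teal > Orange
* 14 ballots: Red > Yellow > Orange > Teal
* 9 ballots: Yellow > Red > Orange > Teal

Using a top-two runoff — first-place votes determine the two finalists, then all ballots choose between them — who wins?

Yellow

Round 1 first-place votes: Yellow 17, Teal 18, Orange 0, Red 14. Teal and Yellow advance.
Runoff: Teal is ranked above Yellow on 18 ballots, Yellow above Teal on 31.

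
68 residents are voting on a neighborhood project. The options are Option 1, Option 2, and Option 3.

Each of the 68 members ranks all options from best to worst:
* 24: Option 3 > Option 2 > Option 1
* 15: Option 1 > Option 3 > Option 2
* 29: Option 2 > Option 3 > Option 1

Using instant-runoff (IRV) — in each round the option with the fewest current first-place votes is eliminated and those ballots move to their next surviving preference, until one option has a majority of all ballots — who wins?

Option 3

Round 1: Option 1 15, Option 2 29, Option 3 24. Option 1 eliminated.
Round 2: Option 2 29, Option 3 39. Option 3 has a majority (≥35).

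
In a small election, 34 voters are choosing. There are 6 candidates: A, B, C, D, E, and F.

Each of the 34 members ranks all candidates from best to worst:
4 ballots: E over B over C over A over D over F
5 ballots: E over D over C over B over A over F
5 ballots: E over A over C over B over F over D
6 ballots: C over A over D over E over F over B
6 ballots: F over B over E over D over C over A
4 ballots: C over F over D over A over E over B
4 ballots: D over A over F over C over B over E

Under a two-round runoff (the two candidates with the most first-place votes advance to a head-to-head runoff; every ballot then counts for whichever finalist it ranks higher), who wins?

Round 1 first-place votes: A 0, B 0, C 10, D 4, E 14, F 6. E and C advance.
Runoff: E is ranked above C on 20 ballots, C above E on 14.

E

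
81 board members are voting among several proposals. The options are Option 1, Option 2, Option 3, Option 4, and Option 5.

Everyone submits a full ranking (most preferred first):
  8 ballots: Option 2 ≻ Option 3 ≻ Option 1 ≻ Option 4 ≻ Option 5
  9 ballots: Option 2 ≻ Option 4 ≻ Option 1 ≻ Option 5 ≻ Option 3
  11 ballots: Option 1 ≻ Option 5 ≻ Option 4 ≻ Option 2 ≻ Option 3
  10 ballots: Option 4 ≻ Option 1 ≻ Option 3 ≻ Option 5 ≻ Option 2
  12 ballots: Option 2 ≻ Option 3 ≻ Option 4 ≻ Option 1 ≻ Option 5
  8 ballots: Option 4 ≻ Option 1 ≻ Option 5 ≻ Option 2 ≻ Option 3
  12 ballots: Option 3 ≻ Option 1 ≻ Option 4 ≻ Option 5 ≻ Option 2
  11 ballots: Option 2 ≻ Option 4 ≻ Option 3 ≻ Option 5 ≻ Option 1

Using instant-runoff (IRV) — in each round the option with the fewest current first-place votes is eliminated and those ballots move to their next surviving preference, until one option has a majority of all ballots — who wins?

Option 4

Round 1: Option 1 11, Option 2 40, Option 3 12, Option 4 18, Option 5 0. Option 5 eliminated.
Round 2: Option 1 11, Option 2 40, Option 3 12, Option 4 18. Option 1 eliminated.
Round 3: Option 2 40, Option 3 12, Option 4 29. Option 3 eliminated.
Round 4: Option 2 40, Option 4 41. Option 4 has a majority (≥41).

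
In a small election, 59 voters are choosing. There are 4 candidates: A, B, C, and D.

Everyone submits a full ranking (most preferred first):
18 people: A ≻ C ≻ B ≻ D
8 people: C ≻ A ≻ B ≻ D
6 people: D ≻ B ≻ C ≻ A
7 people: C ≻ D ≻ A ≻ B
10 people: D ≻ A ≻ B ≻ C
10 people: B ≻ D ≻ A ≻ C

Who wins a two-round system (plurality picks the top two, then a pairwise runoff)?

D

Round 1 first-place votes: A 18, B 10, C 15, D 16. A and D advance.
Runoff: A is ranked above D on 26 ballots, D above A on 33.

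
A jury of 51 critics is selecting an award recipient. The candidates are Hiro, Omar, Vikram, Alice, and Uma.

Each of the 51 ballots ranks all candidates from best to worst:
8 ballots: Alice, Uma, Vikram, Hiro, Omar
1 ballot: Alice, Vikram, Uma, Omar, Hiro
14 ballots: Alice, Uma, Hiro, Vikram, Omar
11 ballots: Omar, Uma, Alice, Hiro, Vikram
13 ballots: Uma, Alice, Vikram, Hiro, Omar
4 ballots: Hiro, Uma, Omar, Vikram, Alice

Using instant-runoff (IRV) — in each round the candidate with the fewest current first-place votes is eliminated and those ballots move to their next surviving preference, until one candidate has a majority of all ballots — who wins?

Round 1: Hiro 4, Omar 11, Vikram 0, Alice 23, Uma 13. Vikram eliminated.
Round 2: Hiro 4, Omar 11, Alice 23, Uma 13. Hiro eliminated.
Round 3: Omar 11, Alice 23, Uma 17. Omar eliminated.
Round 4: Alice 23, Uma 28. Uma has a majority (≥26).

Uma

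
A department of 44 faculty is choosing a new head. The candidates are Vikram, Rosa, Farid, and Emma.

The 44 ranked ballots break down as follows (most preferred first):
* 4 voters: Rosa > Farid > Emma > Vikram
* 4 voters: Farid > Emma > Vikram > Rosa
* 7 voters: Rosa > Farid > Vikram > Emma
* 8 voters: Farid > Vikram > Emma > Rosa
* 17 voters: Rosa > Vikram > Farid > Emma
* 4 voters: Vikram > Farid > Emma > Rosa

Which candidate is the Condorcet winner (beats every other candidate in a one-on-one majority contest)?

Rosa vs Vikram: 28–16
Rosa vs Farid: 28–16
Rosa vs Emma: 28–16
Rosa beats every other candidate.

Rosa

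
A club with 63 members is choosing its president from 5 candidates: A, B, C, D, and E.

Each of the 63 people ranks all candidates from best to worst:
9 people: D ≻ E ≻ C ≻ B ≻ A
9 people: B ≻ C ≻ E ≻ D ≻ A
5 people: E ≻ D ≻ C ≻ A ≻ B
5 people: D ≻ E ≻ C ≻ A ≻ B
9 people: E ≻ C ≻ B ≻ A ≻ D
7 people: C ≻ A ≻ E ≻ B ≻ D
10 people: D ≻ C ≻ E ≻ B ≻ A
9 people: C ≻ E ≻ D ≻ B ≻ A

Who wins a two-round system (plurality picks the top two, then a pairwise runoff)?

C

Round 1 first-place votes: A 0, B 9, C 16, D 24, E 14. D and C advance.
Runoff: D is ranked above C on 29 ballots, C above D on 34.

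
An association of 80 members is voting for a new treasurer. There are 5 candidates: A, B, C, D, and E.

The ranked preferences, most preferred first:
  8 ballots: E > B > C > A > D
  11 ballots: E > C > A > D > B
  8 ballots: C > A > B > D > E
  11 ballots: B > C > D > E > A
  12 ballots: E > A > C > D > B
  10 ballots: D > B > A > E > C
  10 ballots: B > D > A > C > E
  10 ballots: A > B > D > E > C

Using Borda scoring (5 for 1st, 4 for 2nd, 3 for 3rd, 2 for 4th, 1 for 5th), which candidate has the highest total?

A: 8×2 + 11×3 + 8×4 + 11×1 + 12×4 + 10×3 + 10×3 + 10×5 = 250
B: 8×4 + 11×1 + 8×3 + 11×5 + 12×1 + 10×4 + 10×5 + 10×4 = 264
C: 8×3 + 11×4 + 8×5 + 11×4 + 12×3 + 10×1 + 10×2 + 10×1 = 228
D: 8×1 + 11×2 + 8×2 + 11×3 + 12×2 + 10×5 + 10×4 + 10×3 = 223
E: 8×5 + 11×5 + 8×1 + 11×2 + 12×5 + 10×2 + 10×1 + 10×2 = 235

B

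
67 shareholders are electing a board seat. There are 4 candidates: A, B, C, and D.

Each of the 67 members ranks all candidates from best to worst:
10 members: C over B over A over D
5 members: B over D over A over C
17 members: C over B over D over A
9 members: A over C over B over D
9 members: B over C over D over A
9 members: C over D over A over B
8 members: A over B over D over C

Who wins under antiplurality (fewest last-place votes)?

B

Last-place votes: A 26, B 9, C 13, D 19.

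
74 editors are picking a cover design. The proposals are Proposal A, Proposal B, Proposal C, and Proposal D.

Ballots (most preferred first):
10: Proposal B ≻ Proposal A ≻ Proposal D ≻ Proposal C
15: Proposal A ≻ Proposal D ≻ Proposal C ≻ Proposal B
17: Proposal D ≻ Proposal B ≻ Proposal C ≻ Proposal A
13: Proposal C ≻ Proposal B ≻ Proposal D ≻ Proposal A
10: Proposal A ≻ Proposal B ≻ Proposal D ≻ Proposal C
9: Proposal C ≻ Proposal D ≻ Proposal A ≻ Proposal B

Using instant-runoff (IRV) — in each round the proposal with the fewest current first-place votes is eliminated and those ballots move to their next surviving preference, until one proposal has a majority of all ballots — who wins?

Proposal C

Round 1: Proposal A 25, Proposal B 10, Proposal C 22, Proposal D 17. Proposal B eliminated.
Round 2: Proposal A 35, Proposal C 22, Proposal D 17. Proposal D eliminated.
Round 3: Proposal A 35, Proposal C 39. Proposal C has a majority (≥38).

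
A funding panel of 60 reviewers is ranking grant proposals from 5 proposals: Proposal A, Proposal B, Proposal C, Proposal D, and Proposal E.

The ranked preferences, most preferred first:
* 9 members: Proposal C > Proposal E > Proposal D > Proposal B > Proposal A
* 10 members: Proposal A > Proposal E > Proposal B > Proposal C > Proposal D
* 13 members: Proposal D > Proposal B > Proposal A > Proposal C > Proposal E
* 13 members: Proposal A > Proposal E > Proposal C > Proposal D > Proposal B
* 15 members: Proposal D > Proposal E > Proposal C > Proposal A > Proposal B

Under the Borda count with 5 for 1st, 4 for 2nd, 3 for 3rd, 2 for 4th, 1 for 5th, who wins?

Proposal D

Proposal A: 9×1 + 10×5 + 13×3 + 13×5 + 15×2 = 193
Proposal B: 9×2 + 10×3 + 13×4 + 13×1 + 15×1 = 128
Proposal C: 9×5 + 10×2 + 13×2 + 13×3 + 15×3 = 175
Proposal D: 9×3 + 10×1 + 13×5 + 13×2 + 15×5 = 203
Proposal E: 9×4 + 10×4 + 13×1 + 13×4 + 15×4 = 201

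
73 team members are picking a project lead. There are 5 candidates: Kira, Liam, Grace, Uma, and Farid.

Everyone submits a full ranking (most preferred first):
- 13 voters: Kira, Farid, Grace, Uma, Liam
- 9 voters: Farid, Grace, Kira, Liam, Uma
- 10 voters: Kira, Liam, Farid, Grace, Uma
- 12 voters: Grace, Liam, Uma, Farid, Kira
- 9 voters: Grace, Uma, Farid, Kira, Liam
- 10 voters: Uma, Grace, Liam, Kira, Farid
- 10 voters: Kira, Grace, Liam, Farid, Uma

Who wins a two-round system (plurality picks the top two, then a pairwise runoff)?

Grace

Round 1 first-place votes: Kira 33, Liam 0, Grace 21, Uma 10, Farid 9. Kira and Grace advance.
Runoff: Kira is ranked above Grace on 33 ballots, Grace above Kira on 40.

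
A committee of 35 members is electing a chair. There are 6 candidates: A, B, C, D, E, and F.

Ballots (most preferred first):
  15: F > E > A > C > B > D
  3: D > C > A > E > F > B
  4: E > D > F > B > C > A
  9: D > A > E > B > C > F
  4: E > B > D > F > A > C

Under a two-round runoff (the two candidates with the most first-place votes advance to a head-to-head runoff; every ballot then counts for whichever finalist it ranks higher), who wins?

D

Round 1 first-place votes: A 0, B 0, C 0, D 12, E 8, F 15. F and D advance.
Runoff: F is ranked above D on 15 ballots, D above F on 20.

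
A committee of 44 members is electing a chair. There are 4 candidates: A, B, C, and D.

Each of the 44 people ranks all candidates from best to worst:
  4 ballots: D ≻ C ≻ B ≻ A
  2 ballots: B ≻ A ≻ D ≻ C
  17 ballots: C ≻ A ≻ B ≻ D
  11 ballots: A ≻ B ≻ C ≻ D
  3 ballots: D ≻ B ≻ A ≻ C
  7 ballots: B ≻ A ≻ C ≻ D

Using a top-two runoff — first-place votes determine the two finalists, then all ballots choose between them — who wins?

Round 1 first-place votes: A 11, B 9, C 17, D 7. C and A advance.
Runoff: C is ranked above A on 21 ballots, A above C on 23.

A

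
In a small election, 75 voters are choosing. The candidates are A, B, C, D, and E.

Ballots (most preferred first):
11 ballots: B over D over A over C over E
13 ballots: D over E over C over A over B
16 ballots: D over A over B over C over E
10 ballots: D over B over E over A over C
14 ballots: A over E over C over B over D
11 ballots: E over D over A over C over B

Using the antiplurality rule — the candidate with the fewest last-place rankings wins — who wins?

Last-place votes: A 0, B 24, C 10, D 14, E 27.

A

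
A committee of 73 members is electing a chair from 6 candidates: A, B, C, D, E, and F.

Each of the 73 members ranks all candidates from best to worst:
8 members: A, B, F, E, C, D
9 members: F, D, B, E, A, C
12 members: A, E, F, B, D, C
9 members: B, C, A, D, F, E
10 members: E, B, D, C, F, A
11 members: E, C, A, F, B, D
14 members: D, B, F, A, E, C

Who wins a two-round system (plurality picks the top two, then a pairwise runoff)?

A

Round 1 first-place votes: A 20, B 9, C 0, D 14, E 21, F 9. E and A advance.
Runoff: E is ranked above A on 30 ballots, A above E on 43.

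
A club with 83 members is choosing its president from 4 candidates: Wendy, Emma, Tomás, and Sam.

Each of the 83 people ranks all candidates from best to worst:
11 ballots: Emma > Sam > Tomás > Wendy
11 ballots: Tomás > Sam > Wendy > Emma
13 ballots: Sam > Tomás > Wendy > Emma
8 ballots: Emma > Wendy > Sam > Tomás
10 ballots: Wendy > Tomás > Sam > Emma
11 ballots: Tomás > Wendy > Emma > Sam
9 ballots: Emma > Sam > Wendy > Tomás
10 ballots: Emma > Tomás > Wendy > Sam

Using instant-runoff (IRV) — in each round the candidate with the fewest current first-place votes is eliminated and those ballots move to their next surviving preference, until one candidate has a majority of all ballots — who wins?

Round 1: Wendy 10, Emma 38, Tomás 22, Sam 13. Wendy eliminated.
Round 2: Emma 38, Tomás 32, Sam 13. Sam eliminated.
Round 3: Emma 38, Tomás 45. Tomás has a majority (≥42).

Tomás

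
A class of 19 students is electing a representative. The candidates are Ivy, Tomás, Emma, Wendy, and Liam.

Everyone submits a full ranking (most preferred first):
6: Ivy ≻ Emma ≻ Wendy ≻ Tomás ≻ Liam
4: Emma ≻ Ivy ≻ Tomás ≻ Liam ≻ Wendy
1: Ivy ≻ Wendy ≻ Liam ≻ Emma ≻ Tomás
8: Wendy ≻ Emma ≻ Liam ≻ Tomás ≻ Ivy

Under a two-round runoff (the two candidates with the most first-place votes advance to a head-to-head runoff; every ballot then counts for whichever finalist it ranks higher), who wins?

Round 1 first-place votes: Ivy 7, Tomás 0, Emma 4, Wendy 8, Liam 0. Wendy and Ivy advance.
Runoff: Wendy is ranked above Ivy on 8 ballots, Ivy above Wendy on 11.

Ivy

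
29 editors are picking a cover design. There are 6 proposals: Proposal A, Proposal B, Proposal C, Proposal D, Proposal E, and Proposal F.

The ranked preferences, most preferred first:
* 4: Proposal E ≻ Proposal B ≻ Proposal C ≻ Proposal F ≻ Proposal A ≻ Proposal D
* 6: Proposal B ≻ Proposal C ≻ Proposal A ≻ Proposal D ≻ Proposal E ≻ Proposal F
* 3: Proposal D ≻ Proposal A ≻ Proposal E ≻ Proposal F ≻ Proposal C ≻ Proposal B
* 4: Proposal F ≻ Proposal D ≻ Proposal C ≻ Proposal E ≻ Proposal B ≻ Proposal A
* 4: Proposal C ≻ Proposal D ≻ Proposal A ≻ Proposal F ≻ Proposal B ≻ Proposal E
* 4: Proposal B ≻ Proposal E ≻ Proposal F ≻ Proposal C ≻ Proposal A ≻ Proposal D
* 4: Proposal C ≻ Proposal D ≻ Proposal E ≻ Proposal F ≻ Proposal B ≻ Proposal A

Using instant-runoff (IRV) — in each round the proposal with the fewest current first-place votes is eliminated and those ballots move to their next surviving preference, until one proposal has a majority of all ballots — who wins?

Proposal C

Round 1: Proposal A 0, Proposal B 10, Proposal C 8, Proposal D 3, Proposal E 4, Proposal F 4. Proposal A eliminated.
Round 2: Proposal B 10, Proposal C 8, Proposal D 3, Proposal E 4, Proposal F 4. Proposal D eliminated.
Round 3: Proposal B 10, Proposal C 8, Proposal E 7, Proposal F 4. Proposal F eliminated.
Round 4: Proposal B 10, Proposal C 12, Proposal E 7. Proposal E eliminated.
Round 5: Proposal B 14, Proposal C 15. Proposal C has a majority (≥15).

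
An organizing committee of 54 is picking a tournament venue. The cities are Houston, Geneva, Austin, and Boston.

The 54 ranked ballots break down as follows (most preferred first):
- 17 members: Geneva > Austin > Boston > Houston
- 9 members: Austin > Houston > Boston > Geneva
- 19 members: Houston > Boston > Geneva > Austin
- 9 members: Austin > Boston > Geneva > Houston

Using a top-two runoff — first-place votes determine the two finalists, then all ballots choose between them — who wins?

Austin

Round 1 first-place votes: Houston 19, Geneva 17, Austin 18, Boston 0. Houston and Austin advance.
Runoff: Houston is ranked above Austin on 19 ballots, Austin above Houston on 35.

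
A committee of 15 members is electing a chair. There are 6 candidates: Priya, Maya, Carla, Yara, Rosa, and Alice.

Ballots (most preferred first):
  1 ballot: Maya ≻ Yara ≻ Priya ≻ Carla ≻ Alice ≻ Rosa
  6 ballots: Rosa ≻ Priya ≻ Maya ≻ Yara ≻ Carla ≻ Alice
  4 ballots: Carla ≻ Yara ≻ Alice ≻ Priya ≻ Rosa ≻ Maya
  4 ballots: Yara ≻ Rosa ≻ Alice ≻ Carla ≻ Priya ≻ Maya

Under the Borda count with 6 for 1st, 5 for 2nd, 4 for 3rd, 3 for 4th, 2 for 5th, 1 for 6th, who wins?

Yara

Priya: 1×4 + 6×5 + 4×3 + 4×2 = 54
Maya: 1×6 + 6×4 + 4×1 + 4×1 = 38
Carla: 1×3 + 6×2 + 4×6 + 4×3 = 51
Yara: 1×5 + 6×3 + 4×5 + 4×6 = 67
Rosa: 1×1 + 6×6 + 4×2 + 4×5 = 65
Alice: 1×2 + 6×1 + 4×4 + 4×4 = 40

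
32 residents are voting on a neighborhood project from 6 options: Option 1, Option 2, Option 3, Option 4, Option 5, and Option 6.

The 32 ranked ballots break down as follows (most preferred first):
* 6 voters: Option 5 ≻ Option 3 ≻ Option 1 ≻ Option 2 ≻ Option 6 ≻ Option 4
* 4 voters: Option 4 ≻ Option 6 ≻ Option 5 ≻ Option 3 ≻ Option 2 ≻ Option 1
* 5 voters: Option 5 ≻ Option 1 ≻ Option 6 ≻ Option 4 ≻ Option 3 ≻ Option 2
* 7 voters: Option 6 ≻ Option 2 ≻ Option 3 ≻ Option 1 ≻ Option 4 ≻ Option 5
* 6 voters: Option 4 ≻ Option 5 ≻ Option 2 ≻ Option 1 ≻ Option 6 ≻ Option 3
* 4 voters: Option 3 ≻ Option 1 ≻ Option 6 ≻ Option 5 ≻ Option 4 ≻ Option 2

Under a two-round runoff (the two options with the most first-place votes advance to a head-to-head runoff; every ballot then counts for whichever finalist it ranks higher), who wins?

Option 4

Round 1 first-place votes: Option 1 0, Option 2 0, Option 3 4, Option 4 10, Option 5 11, Option 6 7. Option 5 and Option 4 advance.
Runoff: Option 5 is ranked above Option 4 on 15 ballots, Option 4 above Option 5 on 17.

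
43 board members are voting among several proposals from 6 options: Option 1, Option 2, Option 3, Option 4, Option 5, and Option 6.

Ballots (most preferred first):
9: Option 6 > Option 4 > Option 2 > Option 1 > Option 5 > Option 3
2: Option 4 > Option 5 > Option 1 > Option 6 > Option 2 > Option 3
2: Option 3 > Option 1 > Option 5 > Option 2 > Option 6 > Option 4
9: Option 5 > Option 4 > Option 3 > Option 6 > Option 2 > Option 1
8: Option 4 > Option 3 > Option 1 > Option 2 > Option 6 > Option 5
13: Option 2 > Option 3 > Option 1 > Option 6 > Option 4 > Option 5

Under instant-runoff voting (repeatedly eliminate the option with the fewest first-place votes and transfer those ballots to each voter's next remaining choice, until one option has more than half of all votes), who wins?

Round 1: Option 1 0, Option 2 13, Option 3 2, Option 4 10, Option 5 9, Option 6 9. Option 1 eliminated.
Round 2: Option 2 13, Option 3 2, Option 4 10, Option 5 9, Option 6 9. Option 3 eliminated.
Round 3: Option 2 13, Option 4 10, Option 5 11, Option 6 9. Option 6 eliminated.
Round 4: Option 2 13, Option 4 19, Option 5 11. Option 5 eliminated.
Round 5: Option 2 15, Option 4 28. Option 4 has a majority (≥22).

Option 4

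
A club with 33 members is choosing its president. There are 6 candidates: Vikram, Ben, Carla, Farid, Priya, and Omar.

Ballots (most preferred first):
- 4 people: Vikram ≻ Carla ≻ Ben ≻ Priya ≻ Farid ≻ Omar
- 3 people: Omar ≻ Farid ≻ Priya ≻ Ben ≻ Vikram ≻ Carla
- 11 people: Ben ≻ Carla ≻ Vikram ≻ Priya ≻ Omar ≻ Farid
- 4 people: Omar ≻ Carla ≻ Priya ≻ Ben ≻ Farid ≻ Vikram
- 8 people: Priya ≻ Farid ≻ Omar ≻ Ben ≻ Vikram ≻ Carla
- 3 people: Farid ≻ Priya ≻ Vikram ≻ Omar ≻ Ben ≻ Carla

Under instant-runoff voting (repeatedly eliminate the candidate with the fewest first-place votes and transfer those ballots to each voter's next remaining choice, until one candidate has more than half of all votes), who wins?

Priya

Round 1: Vikram 4, Ben 11, Carla 0, Farid 3, Priya 8, Omar 7. Carla eliminated.
Round 2: Vikram 4, Ben 11, Farid 3, Priya 8, Omar 7. Farid eliminated.
Round 3: Vikram 4, Ben 11, Priya 11, Omar 7. Vikram eliminated.
Round 4: Ben 15, Priya 11, Omar 7. Omar eliminated.
Round 5: Ben 15, Priya 18. Priya has a majority (≥17).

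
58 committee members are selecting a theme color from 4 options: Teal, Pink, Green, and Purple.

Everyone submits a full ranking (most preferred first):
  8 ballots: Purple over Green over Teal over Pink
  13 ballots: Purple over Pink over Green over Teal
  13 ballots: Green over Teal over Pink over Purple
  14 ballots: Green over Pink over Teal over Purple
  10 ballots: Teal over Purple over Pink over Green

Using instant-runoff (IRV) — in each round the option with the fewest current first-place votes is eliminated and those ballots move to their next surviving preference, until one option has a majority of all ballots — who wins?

Round 1: Teal 10, Pink 0, Green 27, Purple 21. Pink eliminated.
Round 2: Teal 10, Green 27, Purple 21. Teal eliminated.
Round 3: Green 27, Purple 31. Purple has a majority (≥30).

Purple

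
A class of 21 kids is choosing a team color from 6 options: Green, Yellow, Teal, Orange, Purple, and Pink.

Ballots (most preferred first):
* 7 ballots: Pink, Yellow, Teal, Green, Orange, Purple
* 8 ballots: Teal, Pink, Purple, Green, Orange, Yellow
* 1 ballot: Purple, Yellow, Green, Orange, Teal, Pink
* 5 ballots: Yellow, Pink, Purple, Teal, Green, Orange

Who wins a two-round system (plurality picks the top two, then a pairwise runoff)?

Round 1 first-place votes: Green 0, Yellow 5, Teal 8, Orange 0, Purple 1, Pink 7. Teal and Pink advance.
Runoff: Teal is ranked above Pink on 9 ballots, Pink above Teal on 12.

Pink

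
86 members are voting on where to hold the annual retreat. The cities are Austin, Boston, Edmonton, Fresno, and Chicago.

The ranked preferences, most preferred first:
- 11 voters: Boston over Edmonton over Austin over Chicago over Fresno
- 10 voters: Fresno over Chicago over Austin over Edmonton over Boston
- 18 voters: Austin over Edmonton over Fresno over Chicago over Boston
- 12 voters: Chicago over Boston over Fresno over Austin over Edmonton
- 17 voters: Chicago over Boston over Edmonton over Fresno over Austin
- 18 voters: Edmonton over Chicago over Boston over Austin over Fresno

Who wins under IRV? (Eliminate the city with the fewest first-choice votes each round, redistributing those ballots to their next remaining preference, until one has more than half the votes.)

Edmonton

Round 1: Austin 18, Boston 11, Edmonton 18, Fresno 10, Chicago 29. Fresno eliminated.
Round 2: Austin 18, Boston 11, Edmonton 18, Chicago 39. Boston eliminated.
Round 3: Austin 18, Edmonton 29, Chicago 39. Austin eliminated.
Round 4: Edmonton 47, Chicago 39. Edmonton has a majority (≥44).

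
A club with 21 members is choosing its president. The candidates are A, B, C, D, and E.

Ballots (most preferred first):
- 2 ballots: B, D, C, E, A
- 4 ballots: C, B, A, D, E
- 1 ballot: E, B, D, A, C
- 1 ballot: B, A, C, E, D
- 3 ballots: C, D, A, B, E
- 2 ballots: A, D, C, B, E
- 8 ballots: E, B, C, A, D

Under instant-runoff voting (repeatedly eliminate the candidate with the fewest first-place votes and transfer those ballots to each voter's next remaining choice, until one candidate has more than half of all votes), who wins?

Round 1: A 2, B 3, C 7, D 0, E 9. D eliminated.
Round 2: A 2, B 3, C 7, E 9. A eliminated.
Round 3: B 3, C 9, E 9. B eliminated.
Round 4: C 12, E 9. C has a majority (≥11).

C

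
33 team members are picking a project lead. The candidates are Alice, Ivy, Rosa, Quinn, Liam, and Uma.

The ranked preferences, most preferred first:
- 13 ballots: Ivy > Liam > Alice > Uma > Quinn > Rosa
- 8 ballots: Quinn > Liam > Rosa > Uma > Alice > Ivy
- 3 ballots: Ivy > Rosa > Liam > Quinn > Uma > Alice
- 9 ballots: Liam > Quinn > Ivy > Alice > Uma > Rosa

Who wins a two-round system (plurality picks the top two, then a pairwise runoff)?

Round 1 first-place votes: Alice 0, Ivy 16, Rosa 0, Quinn 8, Liam 9, Uma 0. Ivy and Liam advance.
Runoff: Ivy is ranked above Liam on 16 ballots, Liam above Ivy on 17.

Liam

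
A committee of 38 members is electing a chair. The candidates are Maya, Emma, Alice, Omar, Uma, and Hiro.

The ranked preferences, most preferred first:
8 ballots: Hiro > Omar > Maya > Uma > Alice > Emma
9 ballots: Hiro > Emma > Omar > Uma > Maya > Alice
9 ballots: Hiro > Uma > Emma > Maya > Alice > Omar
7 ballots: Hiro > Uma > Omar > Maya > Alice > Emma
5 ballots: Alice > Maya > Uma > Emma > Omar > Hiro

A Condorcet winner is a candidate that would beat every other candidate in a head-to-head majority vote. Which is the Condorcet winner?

Hiro vs Maya: 33–5
Hiro vs Emma: 33–5
Hiro vs Alice: 33–5
Hiro vs Omar: 33–5
Hiro vs Uma: 33–5
Hiro beats every other candidate.

Hiro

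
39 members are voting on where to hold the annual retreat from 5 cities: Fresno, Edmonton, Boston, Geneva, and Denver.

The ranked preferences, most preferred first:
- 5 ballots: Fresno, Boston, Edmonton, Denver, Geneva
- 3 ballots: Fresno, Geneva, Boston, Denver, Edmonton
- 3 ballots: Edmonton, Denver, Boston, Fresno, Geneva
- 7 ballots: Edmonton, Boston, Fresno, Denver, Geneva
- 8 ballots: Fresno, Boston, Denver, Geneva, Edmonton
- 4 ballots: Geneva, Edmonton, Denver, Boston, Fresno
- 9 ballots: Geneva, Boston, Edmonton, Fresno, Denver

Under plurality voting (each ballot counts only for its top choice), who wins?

Fresno

First-place votes: Fresno 16, Edmonton 10, Boston 0, Geneva 13, Denver 0.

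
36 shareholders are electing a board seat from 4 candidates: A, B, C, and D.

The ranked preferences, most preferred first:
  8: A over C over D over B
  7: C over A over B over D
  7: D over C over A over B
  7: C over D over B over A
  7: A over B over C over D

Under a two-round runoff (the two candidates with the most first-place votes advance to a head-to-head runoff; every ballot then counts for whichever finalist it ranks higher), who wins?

C

Round 1 first-place votes: A 15, B 0, C 14, D 7. A and C advance.
Runoff: A is ranked above C on 15 ballots, C above A on 21.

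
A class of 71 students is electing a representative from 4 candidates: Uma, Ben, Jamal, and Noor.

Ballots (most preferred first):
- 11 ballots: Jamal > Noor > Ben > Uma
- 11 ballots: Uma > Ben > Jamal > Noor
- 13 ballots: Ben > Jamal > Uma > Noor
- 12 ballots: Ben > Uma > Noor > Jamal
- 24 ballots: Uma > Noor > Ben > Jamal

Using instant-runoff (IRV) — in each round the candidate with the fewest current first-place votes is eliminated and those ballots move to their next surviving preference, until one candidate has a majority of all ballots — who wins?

Round 1: Uma 35, Ben 25, Jamal 11, Noor 0. Noor eliminated.
Round 2: Uma 35, Ben 25, Jamal 11. Jamal eliminated.
Round 3: Uma 35, Ben 36. Ben has a majority (≥36).

Ben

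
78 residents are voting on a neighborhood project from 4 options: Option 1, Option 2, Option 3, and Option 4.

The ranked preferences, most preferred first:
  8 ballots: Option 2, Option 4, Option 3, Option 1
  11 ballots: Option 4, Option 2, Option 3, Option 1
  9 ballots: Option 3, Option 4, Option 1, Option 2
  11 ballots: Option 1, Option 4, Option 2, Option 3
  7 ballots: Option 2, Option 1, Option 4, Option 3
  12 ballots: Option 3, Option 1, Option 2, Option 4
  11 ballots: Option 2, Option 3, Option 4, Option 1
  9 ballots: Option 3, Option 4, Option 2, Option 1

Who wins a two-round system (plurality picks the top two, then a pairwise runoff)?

Option 2

Round 1 first-place votes: Option 1 11, Option 2 26, Option 3 30, Option 4 11. Option 3 and Option 2 advance.
Runoff: Option 3 is ranked above Option 2 on 30 ballots, Option 2 above Option 3 on 48.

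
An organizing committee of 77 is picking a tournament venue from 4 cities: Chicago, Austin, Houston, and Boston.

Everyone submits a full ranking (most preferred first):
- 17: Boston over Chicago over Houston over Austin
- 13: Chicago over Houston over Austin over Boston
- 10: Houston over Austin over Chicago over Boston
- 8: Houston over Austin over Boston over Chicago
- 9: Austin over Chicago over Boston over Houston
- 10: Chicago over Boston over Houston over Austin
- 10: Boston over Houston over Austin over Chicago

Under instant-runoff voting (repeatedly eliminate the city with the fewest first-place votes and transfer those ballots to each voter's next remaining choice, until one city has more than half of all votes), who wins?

Round 1: Chicago 23, Austin 9, Houston 18, Boston 27. Austin eliminated.
Round 2: Chicago 32, Houston 18, Boston 27. Houston eliminated.
Round 3: Chicago 42, Boston 35. Chicago has a majority (≥39).

Chicago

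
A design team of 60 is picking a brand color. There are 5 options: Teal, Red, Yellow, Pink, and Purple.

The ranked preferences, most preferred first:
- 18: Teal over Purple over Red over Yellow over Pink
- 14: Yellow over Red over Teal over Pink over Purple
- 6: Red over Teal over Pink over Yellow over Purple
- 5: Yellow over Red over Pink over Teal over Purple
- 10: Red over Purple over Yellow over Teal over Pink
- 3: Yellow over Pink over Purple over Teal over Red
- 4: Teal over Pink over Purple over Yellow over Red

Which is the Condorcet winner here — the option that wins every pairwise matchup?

Red

Red vs Teal: 35–25
Red vs Yellow: 34–26
Red vs Pink: 53–7
Red vs Purple: 35–25
Red beats every other option.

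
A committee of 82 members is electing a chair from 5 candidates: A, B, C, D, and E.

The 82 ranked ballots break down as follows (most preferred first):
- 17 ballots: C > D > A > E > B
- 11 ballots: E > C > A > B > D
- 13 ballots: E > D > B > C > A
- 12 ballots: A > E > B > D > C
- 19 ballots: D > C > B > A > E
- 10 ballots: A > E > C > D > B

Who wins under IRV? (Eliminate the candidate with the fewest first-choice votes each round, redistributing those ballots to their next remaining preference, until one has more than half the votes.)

E

Round 1: A 22, B 0, C 17, D 19, E 24. B eliminated.
Round 2: A 22, C 17, D 19, E 24. C eliminated.
Round 3: A 22, D 36, E 24. A eliminated.
Round 4: D 36, E 46. E has a majority (≥42).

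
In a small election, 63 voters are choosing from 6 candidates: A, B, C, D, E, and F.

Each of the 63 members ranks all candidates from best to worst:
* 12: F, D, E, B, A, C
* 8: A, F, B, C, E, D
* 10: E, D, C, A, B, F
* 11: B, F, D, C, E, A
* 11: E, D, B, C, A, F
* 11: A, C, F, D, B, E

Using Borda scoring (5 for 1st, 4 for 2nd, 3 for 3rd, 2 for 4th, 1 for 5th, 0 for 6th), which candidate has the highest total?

A: 12×1 + 8×5 + 10×2 + 11×0 + 11×1 + 11×5 = 138
B: 12×2 + 8×3 + 10×1 + 11×5 + 11×3 + 11×1 = 157
C: 12×0 + 8×2 + 10×3 + 11×2 + 11×2 + 11×4 = 134
D: 12×4 + 8×0 + 10×4 + 11×3 + 11×4 + 11×2 = 187
E: 12×3 + 8×1 + 10×5 + 11×1 + 11×5 + 11×0 = 160
F: 12×5 + 8×4 + 10×0 + 11×4 + 11×0 + 11×3 = 169

D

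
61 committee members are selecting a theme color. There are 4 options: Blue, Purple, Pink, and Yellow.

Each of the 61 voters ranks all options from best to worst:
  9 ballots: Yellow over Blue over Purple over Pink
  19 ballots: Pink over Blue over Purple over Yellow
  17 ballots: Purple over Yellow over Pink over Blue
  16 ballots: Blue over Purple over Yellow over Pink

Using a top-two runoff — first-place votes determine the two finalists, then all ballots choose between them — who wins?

Round 1 first-place votes: Blue 16, Purple 17, Pink 19, Yellow 9. Pink and Purple advance.
Runoff: Pink is ranked above Purple on 19 ballots, Purple above Pink on 42.

Purple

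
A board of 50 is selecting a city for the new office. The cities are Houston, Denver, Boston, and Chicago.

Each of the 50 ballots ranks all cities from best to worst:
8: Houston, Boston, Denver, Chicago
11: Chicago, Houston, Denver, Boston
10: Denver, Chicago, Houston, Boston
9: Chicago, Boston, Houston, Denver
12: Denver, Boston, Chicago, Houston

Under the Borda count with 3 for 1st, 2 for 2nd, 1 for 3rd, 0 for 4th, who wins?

Houston: 8×3 + 11×2 + 10×1 + 9×1 + 12×0 = 65
Denver: 8×1 + 11×1 + 10×3 + 9×0 + 12×3 = 85
Boston: 8×2 + 11×0 + 10×0 + 9×2 + 12×2 = 58
Chicago: 8×0 + 11×3 + 10×2 + 9×3 + 12×1 = 92

Chicago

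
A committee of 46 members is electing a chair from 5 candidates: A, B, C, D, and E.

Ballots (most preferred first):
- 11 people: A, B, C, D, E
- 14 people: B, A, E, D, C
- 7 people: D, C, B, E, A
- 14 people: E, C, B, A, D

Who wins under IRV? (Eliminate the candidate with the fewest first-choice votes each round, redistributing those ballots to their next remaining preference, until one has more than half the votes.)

B

Round 1: A 11, B 14, C 0, D 7, E 14. C eliminated.
Round 2: A 11, B 14, D 7, E 14. D eliminated.
Round 3: A 11, B 21, E 14. A eliminated.
Round 4: B 32, E 14. B has a majority (≥24).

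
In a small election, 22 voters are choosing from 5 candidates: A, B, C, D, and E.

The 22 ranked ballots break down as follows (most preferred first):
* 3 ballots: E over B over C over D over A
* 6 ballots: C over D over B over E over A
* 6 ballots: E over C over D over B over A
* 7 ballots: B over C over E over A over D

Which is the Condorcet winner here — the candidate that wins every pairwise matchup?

C

C vs A: 22–0
C vs B: 12–10
C vs D: 22–0
C vs E: 13–9
C beats every other candidate.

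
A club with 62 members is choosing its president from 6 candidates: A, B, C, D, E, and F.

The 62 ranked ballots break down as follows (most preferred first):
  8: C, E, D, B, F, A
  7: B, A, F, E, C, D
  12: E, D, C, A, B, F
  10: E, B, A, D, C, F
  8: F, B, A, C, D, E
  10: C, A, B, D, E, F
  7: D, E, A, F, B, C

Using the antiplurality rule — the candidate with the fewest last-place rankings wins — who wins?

Last-place votes: A 8, B 0, C 7, D 7, E 8, F 32.

B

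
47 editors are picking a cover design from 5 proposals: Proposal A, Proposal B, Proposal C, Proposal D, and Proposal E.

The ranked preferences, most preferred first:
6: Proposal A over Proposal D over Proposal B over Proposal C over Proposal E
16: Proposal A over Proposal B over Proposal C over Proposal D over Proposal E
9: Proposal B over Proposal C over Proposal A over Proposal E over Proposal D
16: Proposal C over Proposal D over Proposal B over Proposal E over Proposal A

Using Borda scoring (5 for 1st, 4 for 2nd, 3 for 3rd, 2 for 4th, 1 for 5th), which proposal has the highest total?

Proposal C

Proposal A: 6×5 + 16×5 + 9×3 + 16×1 = 153
Proposal B: 6×3 + 16×4 + 9×5 + 16×3 = 175
Proposal C: 6×2 + 16×3 + 9×4 + 16×5 = 176
Proposal D: 6×4 + 16×2 + 9×1 + 16×4 = 129
Proposal E: 6×1 + 16×1 + 9×2 + 16×2 = 72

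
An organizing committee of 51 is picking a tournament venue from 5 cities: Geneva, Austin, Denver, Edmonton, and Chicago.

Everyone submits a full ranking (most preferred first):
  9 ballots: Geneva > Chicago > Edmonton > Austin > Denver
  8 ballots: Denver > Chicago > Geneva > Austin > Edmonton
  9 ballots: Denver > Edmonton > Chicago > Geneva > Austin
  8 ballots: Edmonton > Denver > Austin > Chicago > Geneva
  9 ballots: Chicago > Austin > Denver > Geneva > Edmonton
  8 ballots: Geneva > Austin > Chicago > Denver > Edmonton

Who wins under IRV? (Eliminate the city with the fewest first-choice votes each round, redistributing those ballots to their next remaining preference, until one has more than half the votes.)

Denver

Round 1: Geneva 17, Austin 0, Denver 17, Edmonton 8, Chicago 9. Austin eliminated.
Round 2: Geneva 17, Denver 17, Edmonton 8, Chicago 9. Edmonton eliminated.
Round 3: Geneva 17, Denver 25, Chicago 9. Chicago eliminated.
Round 4: Geneva 17, Denver 34. Denver has a majority (≥26).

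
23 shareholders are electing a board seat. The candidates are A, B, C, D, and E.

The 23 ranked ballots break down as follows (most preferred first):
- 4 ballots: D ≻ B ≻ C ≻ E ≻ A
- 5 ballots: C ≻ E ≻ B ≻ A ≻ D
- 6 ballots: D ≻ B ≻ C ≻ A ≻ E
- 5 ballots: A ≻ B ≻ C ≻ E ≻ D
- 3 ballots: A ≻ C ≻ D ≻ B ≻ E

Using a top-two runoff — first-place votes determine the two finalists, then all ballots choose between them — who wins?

A

Round 1 first-place votes: A 8, B 0, C 5, D 10, E 0. D and A advance.
Runoff: D is ranked above A on 10 ballots, A above D on 13.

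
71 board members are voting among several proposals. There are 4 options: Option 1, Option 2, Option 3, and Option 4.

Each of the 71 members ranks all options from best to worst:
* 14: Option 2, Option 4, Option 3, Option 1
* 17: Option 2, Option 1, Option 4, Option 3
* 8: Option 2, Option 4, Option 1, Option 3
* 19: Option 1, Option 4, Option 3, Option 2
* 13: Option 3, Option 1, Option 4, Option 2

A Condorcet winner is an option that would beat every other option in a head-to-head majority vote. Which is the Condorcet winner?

Option 2

Option 2 vs Option 1: 39–32
Option 2 vs Option 3: 39–32
Option 2 vs Option 4: 39–32
Option 2 beats every other option.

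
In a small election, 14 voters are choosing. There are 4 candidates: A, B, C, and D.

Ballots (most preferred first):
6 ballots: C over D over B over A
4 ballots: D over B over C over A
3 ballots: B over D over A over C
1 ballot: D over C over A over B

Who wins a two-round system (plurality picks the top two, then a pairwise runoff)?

D

Round 1 first-place votes: A 0, B 3, C 6, D 5. C and D advance.
Runoff: C is ranked above D on 6 ballots, D above C on 8.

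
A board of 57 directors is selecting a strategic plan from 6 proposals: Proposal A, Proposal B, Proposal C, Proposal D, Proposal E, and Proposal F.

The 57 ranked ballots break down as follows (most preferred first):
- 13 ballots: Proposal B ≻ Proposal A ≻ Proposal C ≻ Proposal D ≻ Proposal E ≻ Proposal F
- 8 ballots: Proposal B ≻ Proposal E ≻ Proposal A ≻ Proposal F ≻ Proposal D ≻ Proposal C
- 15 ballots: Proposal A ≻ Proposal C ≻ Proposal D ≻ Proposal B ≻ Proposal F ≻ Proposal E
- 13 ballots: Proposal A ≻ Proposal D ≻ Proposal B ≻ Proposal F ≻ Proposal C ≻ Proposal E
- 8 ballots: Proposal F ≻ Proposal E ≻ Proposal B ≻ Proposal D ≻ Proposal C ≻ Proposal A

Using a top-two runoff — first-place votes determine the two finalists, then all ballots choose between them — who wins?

Round 1 first-place votes: Proposal A 28, Proposal B 21, Proposal C 0, Proposal D 0, Proposal E 0, Proposal F 8. Proposal A and Proposal B advance.
Runoff: Proposal A is ranked above Proposal B on 28 ballots, Proposal B above Proposal A on 29.

Proposal B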